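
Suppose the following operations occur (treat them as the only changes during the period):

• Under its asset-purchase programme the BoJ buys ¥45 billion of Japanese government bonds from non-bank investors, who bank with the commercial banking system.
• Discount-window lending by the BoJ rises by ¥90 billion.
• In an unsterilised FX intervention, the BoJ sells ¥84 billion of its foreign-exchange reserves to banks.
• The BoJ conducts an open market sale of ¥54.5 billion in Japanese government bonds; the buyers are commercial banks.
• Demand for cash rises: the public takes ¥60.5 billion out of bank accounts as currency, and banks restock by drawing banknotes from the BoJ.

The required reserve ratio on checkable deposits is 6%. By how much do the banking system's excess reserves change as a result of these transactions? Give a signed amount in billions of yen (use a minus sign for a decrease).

-¥63.07 billion

Asset purchase (from non-banks) ¥45 billion: reserves +¥45B, deposits +¥45B.
Discount-window loan ¥90 billion: reserves +¥90B, deposits 0.
FX sale ¥84 billion: reserves −¥84B, deposits 0.
OMO sale (to banks) ¥54.5 billion: reserves −¥54.5B, deposits 0.
Currency withdrawal ¥60.5 billion: reserves −¥60.5B, deposits −¥60.5B.
Totals: Δreserves = −¥64B, Δdeposits = −¥15.5B.
Δrequired reserves = 6% × −¥15.5B = −¥0.93B.
Δexcess reserves = Δreserves − Δrequired = −¥64B − (−¥0.93B) = -¥63.07 billion.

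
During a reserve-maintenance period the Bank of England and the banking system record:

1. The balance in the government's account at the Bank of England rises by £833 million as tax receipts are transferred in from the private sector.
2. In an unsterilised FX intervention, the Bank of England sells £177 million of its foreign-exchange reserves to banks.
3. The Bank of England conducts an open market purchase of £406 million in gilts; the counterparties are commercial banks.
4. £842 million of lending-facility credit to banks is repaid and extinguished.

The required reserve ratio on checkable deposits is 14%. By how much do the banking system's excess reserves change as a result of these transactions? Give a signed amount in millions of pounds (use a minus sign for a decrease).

Government account inflow £833 million: reserves −£833M, deposits −£833M.
FX sale £177 million: reserves −£177M, deposits 0.
OMO purchase (from banks) £406 million: reserves +£406M, deposits 0.
Discount-window repayment £842 million: reserves −£842M, deposits 0.
Totals: Δreserves = −£1446M, Δdeposits = −£833M.
Δrequired reserves = 14% × −£833M = −£116.62M.
Δexcess reserves = Δreserves − Δrequired = −£1446M − (−£116.62M) = -£1329.38 million.

-£1329.38 million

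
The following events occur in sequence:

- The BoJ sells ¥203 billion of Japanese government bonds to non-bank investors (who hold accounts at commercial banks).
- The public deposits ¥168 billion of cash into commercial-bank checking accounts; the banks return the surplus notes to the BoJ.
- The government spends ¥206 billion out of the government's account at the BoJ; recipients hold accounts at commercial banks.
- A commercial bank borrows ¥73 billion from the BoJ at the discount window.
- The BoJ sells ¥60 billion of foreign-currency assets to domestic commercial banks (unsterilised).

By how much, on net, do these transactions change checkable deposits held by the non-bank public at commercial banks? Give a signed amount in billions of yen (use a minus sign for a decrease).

BoJ balance sheet:
  Assets:      Securities −¥203B, Loans to banks +¥73B, Foreign assets −¥60B
  Liabilities: Bank reserves +¥184B, Currency in circulation −¥168B, Government deposits −¥206B
Commercial banking system:
  Assets:      Reserves at CB +¥184B, Foreign assets +¥60B
  Liabilities: Checkable deposits +¥171B, Borrowings from CB +¥73B
So the change in checkable deposits held by the non-bank public at commercial banks is +¥171 billion.

+¥171 billion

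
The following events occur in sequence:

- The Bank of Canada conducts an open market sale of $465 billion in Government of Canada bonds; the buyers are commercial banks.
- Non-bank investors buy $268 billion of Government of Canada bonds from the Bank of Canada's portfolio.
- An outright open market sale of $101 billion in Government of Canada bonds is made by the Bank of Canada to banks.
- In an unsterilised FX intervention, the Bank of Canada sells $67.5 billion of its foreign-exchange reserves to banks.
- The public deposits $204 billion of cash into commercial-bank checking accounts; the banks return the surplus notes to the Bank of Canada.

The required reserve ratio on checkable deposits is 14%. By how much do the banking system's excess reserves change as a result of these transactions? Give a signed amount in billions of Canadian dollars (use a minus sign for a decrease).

-$688.54 billion

OMO sale (to banks) $465 billion: reserves −$465B, deposits 0.
Asset sale (to non-banks) $268 billion: reserves −$268B, deposits −$268B.
OMO sale (to banks) $101 billion: reserves −$101B, deposits 0.
FX sale $67.5 billion: reserves −$67.5B, deposits 0.
Currency deposit $204 billion: reserves +$204B, deposits +$204B.
Totals: Δreserves = −$697.5B, Δdeposits = −$64B.
Δrequired reserves = 14% × −$64B = −$8.96B.
Δexcess reserves = Δreserves − Δrequired = −$697.5B − (−$8.96B) = -$688.54 billion.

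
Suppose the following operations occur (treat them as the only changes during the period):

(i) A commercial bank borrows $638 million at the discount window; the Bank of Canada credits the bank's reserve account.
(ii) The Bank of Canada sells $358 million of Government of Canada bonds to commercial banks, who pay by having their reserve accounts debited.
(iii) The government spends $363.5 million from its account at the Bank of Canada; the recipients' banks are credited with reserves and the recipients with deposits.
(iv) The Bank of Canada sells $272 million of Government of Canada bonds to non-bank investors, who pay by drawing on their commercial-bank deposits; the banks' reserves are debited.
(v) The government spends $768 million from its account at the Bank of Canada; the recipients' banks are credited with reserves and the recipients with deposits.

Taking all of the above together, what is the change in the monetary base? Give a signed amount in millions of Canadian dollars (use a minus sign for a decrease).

+$1139.5 million

Bank of Canada balance sheet:
  Assets:      Securities −$630M, Loans to banks +$638M
  Liabilities: Bank reserves +$1139.5M, Government deposits −$1131.5M
Commercial banking system:
  Assets:      Reserves at CB +$1139.5M, Securities +$358M
  Liabilities: Checkable deposits +$859.5M, Borrowings from CB +$638M
Monetary base = currency + reserves: 0 + (+$1139.5M) = +$1139.5 million.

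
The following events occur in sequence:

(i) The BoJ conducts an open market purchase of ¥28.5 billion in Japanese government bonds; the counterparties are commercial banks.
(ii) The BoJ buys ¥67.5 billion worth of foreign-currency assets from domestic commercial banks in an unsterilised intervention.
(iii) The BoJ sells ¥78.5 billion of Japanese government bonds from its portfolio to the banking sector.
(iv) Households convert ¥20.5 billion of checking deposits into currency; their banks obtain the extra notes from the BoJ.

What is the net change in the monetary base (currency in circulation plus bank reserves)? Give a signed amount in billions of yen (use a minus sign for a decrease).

OMO purchase (from banks) ¥28.5 billion: BoJ balance sheet expands → +¥28.5B.
FX purchase ¥67.5 billion: BoJ balance sheet expands → +¥67.5B.
OMO sale (to banks) ¥78.5 billion: BoJ balance sheet contracts → −¥78.5B.
Currency withdrawal ¥20.5 billion: just a shift between currency and reserves — both are base money → 0.
Net: 28.5 + 67.5 − 78.5 + 0 = +¥17.5 billion.

+¥17.5 billion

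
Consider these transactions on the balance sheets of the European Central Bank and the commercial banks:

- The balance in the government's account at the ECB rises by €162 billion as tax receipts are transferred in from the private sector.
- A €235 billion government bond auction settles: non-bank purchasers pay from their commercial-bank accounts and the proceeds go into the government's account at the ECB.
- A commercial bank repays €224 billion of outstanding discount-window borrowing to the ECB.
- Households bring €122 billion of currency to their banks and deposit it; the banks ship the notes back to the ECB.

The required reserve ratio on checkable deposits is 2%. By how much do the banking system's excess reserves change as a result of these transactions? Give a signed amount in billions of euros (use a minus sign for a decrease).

-€493.5 billion

Government account inflow €162 billion: reserves −€162B, deposits −€162B.
Government account inflow €235 billion: reserves −€235B, deposits −€235B.
Discount-window repayment €224 billion: reserves −€224B, deposits 0.
Currency deposit €122 billion: reserves +€122B, deposits +€122B.
Totals: Δreserves = −€499B, Δdeposits = −€275B.
Δrequired reserves = 2% × −€275B = −€5.5B.
Δexcess reserves = Δreserves − Δrequired = −€499B − (−€5.5B) = -€493.5 billion.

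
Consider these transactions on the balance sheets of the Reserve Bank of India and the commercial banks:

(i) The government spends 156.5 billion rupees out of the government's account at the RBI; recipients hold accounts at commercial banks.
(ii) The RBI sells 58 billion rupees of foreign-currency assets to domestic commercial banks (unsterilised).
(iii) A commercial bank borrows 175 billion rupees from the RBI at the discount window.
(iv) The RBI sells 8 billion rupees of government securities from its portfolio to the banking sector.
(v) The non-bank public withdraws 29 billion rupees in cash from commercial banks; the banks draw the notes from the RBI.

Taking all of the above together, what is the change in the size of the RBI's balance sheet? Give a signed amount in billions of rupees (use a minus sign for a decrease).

+109 billion

Government spending 156.5 billion rupees: only the composition of liabilities changes → 0.
FX sale 58 billion rupees: an RBI asset is shed → −58B.
Discount-window loan 175 billion rupees: an RBI asset is acquired → +175B.
OMO sale (to banks) 8 billion rupees: an RBI asset is shed → −8B.
Currency withdrawal 29 billion rupees: only the composition of liabilities changes → 0.
Net: 0 − 58 + 175 − 8 + 0 = +109 billion.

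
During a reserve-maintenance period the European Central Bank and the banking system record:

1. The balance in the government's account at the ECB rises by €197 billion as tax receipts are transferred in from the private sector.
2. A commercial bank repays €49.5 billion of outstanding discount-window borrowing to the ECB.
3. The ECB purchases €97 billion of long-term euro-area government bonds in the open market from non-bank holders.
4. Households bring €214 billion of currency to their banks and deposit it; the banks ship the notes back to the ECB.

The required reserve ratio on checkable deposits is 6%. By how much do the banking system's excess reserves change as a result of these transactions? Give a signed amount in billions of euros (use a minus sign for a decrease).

Government account inflow €197 billion: reserves −€197B, deposits −€197B.
Discount-window repayment €49.5 billion: reserves −€49.5B, deposits 0.
Asset purchase (from non-banks) €97 billion: reserves +€97B, deposits +€97B.
Currency deposit €214 billion: reserves +€214B, deposits +€214B.
Totals: Δreserves = +€64.5B, Δdeposits = +€114B.
Δrequired reserves = 6% × +€114B = +€6.84B.
Δexcess reserves = Δreserves − Δrequired = +€64.5B − (+€6.84B) = +€57.66 billion.

+€57.66 billion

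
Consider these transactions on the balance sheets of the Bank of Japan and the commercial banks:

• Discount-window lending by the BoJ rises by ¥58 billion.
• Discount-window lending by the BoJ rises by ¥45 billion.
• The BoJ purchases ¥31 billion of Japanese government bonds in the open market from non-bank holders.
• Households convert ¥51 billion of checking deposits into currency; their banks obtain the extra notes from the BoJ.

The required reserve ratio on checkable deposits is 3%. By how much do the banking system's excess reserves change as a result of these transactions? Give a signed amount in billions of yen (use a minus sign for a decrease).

+¥83.6 billion

Discount-window loan ¥58 billion: reserves +¥58B, deposits 0.
Discount-window loan ¥45 billion: reserves +¥45B, deposits 0.
Asset purchase (from non-banks) ¥31 billion: reserves +¥31B, deposits +¥31B.
Currency withdrawal ¥51 billion: reserves −¥51B, deposits −¥51B.
Totals: Δreserves = +¥83B, Δdeposits = −¥20B.
Δrequired reserves = 3% × −¥20B = −¥0.6B.
Δexcess reserves = Δreserves − Δrequired = +¥83B − (−¥0.6B) = +¥83.6 billion.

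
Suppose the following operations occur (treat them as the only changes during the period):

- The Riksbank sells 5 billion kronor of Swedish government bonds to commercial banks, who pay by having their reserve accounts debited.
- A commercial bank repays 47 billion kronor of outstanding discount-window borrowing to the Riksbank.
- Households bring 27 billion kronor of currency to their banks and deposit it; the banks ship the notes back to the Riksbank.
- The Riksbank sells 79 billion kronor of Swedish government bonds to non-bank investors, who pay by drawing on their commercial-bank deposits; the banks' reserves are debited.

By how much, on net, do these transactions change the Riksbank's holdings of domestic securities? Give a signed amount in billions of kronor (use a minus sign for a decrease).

OMO sale (to banks) 5 billion kronor: securities removed from the Riksbank's portfolio → −5B.
Discount-window repayment 47 billion kronor: the Riksbank's securities portfolio is untouched → 0.
Currency deposit 27 billion kronor: the Riksbank's securities portfolio is untouched → 0.
Asset sale (to non-banks) 79 billion kronor: securities removed from the Riksbank's portfolio → −79B.
Net: −5 + 0 + 0 − 79 = -84 billion.

-84 billion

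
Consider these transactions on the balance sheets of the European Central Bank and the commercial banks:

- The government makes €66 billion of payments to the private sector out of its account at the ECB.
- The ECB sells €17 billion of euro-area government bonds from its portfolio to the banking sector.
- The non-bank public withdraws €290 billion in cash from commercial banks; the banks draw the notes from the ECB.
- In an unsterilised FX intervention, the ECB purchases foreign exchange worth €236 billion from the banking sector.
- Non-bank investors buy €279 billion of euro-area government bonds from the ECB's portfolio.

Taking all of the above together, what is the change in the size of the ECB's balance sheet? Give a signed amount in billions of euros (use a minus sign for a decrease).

ECB balance sheet:
  Assets:      Securities −€296B, Foreign assets +€236B
  Liabilities: Bank reserves −€284B, Currency in circulation +€290B, Government deposits −€66B
Commercial banking system:
  Assets:      Reserves at CB −€284B, Securities +€17B, Foreign assets −€236B
  Liabilities: Checkable deposits −€503B
Change in total ECB assets = -€60 billion.

-€60 billion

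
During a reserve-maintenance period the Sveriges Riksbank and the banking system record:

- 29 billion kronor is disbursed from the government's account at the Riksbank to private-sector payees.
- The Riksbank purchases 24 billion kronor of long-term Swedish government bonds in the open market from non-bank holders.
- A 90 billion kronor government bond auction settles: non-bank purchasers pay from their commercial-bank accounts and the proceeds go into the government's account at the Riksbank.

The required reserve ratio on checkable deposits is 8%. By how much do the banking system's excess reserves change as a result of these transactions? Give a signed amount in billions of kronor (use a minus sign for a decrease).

Government spending 29 billion kronor: reserves +29B, deposits +29B.
Asset purchase (from non-banks) 24 billion kronor: reserves +24B, deposits +24B.
Government account inflow 90 billion kronor: reserves −90B, deposits −90B.
Totals: Δreserves = −37B, Δdeposits = −37B.
Δrequired reserves = 8% × −37B = −2.96B.
Δexcess reserves = Δreserves − Δrequired = −37B − (−2.96B) = -34.04 billion.

-34.04 billion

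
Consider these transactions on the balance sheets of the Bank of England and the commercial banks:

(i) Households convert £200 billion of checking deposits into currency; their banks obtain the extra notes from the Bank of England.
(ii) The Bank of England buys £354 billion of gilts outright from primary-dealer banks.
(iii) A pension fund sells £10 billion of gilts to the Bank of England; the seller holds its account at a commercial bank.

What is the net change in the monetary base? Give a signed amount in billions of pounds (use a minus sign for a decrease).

+£364 billion

Currency withdrawal £200 billion: just a shift between currency and reserves — both are base money → 0.
OMO purchase (from banks) £354 billion: Bank of England balance sheet expands → +£354B.
Asset purchase (from non-banks) £10 billion: Bank of England balance sheet expands → +£10B.
Net: 0 + 354 + 10 = +£364 billion.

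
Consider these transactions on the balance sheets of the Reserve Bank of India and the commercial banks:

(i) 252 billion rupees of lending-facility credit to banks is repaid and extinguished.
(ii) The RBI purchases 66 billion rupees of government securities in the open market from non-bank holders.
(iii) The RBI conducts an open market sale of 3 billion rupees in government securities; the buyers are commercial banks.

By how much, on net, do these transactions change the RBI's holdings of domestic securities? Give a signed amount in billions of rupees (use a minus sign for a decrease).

Discount-window repayment 252 billion rupees: the RBI's securities portfolio is untouched → 0.
Asset purchase (from non-banks) 66 billion rupees: securities added to the RBI's portfolio → +66B.
OMO sale (to banks) 3 billion rupees: securities removed from the RBI's portfolio → −3B.
Net: 0 + 66 − 3 = +63 billion.

+63 billion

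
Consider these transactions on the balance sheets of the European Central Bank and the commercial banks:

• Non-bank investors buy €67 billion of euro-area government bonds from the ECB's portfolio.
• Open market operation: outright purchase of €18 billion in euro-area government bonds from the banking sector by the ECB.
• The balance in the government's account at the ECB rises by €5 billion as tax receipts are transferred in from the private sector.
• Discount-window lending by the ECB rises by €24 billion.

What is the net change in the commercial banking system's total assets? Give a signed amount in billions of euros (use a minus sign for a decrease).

-€48 billion

Asset sale (to non-banks) €67 billion: bank balance sheets shrink → −€67B.
OMO purchase (from banks) €18 billion: just an asset swap on bank balance sheets → 0.
Government account inflow €5 billion: bank balance sheets shrink → −€5B.
Discount-window loan €24 billion: bank balance sheets expand → +€24B.
Net: −67 + 0 − 5 + 24 = -€48 billion.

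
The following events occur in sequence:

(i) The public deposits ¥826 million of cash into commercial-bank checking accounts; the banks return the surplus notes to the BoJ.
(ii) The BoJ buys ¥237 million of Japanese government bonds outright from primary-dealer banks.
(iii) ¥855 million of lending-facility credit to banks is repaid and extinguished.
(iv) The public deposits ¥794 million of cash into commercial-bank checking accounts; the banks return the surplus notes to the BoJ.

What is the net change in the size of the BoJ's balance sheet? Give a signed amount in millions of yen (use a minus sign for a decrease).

Currency deposit ¥826 million: only the composition of liabilities changes → 0.
OMO purchase (from banks) ¥237 million: a BoJ asset is acquired → +¥237M.
Discount-window repayment ¥855 million: a BoJ asset is shed → −¥855M.
Currency deposit ¥794 million: only the composition of liabilities changes → 0.
Net: 0 + 237 − 855 + 0 = -¥618 million.

-¥618 million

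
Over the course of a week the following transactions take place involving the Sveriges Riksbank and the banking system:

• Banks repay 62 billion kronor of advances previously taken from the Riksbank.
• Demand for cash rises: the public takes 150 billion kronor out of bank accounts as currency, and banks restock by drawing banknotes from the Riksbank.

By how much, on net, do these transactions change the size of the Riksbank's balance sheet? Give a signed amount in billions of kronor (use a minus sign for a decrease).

-62 billion

Riksbank balance sheet:
  Assets:      Loans to banks −62B
  Liabilities: Bank reserves −212B, Currency in circulation +150B
Commercial banking system:
  Assets:      Reserves at CB −212B
  Liabilities: Checkable deposits −150B, Borrowings from CB −62B
Change in total Riksbank assets = -62 billion.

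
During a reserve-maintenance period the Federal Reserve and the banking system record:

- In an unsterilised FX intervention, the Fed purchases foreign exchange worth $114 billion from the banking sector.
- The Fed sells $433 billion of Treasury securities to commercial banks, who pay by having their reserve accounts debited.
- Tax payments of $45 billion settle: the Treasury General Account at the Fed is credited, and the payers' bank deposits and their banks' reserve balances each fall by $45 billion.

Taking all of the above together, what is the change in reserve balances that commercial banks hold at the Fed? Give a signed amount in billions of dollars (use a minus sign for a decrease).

FX purchase $114 billion: the Fed pays by crediting reserve accounts → +$114B.
OMO sale (to banks) $433 billion: the buying banks pay out of their reserve balances → −$433B.
Government account inflow $45 billion: funds move from bank reserves into the government account → −$45B.
Net: 114 − 433 − 45 = -$364 billion.

-$364 billion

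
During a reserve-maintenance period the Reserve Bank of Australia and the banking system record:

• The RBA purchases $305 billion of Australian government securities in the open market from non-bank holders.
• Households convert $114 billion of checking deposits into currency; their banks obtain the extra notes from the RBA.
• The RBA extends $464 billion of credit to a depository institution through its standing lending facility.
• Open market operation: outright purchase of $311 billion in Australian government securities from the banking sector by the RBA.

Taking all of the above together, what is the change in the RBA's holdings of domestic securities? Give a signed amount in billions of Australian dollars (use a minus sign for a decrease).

+$616 billion

RBA balance sheet:
  Assets:      Securities +$616B, Loans to banks +$464B
  Liabilities: Bank reserves +$966B, Currency in circulation +$114B
So the change in the RBA's holdings of domestic securities is +$616 billion.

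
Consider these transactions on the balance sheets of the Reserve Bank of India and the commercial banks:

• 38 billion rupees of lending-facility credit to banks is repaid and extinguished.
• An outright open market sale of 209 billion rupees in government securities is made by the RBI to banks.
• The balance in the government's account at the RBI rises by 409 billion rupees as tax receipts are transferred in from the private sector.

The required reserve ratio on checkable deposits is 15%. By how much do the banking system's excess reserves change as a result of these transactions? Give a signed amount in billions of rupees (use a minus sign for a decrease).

-594.65 billion

Discount-window repayment 38 billion rupees: reserves −38B, deposits 0.
OMO sale (to banks) 209 billion rupees: reserves −209B, deposits 0.
Government account inflow 409 billion rupees: reserves −409B, deposits −409B.
Totals: Δreserves = −656B, Δdeposits = −409B.
Δrequired reserves = 15% × −409B = −61.35B.
Δexcess reserves = Δreserves − Δrequired = −656B − (−61.35B) = -594.65 billion.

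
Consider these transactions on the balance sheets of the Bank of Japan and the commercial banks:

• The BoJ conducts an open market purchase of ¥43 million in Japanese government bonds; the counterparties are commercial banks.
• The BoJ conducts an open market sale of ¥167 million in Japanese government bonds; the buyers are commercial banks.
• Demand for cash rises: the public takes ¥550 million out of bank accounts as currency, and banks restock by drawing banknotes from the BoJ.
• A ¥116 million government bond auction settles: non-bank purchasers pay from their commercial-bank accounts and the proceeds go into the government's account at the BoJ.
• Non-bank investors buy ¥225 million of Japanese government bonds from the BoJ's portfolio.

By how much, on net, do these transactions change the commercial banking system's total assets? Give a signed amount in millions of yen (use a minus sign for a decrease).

OMO purchase (from banks) ¥43 million: just an asset swap on bank balance sheets → 0.
OMO sale (to banks) ¥167 million: just an asset swap on bank balance sheets → 0.
Currency withdrawal ¥550 million: bank balance sheets shrink → −¥550M.
Government account inflow ¥116 million: bank balance sheets shrink → −¥116M.
Asset sale (to non-banks) ¥225 million: bank balance sheets shrink → −¥225M.
Net: 0 + 0 − 550 − 116 − 225 = -¥891 million.

-¥891 million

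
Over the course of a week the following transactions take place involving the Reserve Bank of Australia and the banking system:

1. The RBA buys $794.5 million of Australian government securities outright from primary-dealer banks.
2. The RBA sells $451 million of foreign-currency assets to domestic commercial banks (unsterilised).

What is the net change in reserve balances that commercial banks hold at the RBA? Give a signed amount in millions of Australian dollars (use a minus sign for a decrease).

RBA balance sheet:
  Assets:      Securities +$794.5M, Foreign assets −$451M
  Liabilities: Bank reserves +$343.5M
Commercial banking system:
  Assets:      Reserves at CB +$343.5M, Securities −$794.5M, Foreign assets +$451M
  Liabilities: no change
So the change in reserve balances that commercial banks hold at the RBA is +$343.5 million.

+$343.5 million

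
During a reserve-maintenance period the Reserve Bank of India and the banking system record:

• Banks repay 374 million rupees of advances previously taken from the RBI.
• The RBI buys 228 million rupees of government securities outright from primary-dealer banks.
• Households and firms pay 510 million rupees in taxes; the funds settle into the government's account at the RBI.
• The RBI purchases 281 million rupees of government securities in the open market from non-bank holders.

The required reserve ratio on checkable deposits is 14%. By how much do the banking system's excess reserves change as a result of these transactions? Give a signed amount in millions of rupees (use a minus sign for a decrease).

Discount-window repayment 374 million rupees: reserves −374M, deposits 0.
OMO purchase (from banks) 228 million rupees: reserves +228M, deposits 0.
Government account inflow 510 million rupees: reserves −510M, deposits −510M.
Asset purchase (from non-banks) 281 million rupees: reserves +281M, deposits +281M.
Totals: Δreserves = −375M, Δdeposits = −229M.
Δrequired reserves = 14% × −229M = −32.06M.
Δexcess reserves = Δreserves − Δrequired = −375M − (−32.06M) = -342.94 million.

-342.94 million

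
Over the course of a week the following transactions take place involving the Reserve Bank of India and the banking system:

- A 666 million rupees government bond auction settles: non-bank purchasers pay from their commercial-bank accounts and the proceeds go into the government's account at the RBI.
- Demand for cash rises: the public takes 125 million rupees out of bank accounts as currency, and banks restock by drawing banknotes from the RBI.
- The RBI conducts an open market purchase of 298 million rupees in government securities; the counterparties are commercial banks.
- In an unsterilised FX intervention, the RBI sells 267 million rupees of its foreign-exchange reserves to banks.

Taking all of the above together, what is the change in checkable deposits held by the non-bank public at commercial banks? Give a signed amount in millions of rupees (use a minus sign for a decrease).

-791 million

Government account inflow 666 million rupees: non-bank counterparties' bank balances fall → −666M.
Currency withdrawal 125 million rupees: non-bank counterparties' bank balances fall → −125M.
OMO purchase (from banks) 298 million rupees: the counterparty is a bank, so public deposits are unchanged → 0.
FX sale 267 million rupees: the counterparty is a bank, so public deposits are unchanged → 0.
Net: −666 − 125 + 0 + 0 = -791 million.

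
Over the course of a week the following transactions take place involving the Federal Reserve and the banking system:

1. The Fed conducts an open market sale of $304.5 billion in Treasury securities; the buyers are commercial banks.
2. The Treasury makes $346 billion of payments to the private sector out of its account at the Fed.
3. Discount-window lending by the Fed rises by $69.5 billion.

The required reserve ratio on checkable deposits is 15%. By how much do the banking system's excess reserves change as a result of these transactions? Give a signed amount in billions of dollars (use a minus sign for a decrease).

OMO sale (to banks) $304.5 billion: reserves −$304.5B, deposits 0.
Government spending $346 billion: reserves +$346B, deposits +$346B.
Discount-window loan $69.5 billion: reserves +$69.5B, deposits 0.
Totals: Δreserves = +$111B, Δdeposits = +$346B.
Δrequired reserves = 15% × +$346B = +$51.9B.
Δexcess reserves = Δreserves − Δrequired = +$111B − (+$51.9B) = +$59.1 billion.

+$59.1 billion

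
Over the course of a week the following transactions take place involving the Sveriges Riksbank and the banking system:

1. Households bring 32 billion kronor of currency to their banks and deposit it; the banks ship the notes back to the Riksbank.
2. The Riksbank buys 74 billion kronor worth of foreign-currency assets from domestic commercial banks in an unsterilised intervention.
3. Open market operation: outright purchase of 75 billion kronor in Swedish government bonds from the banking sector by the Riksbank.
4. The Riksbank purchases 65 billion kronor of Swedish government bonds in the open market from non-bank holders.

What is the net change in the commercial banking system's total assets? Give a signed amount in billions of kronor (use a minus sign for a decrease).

Currency deposit 32 billion kronor: bank balance sheets expand → +32B.
FX purchase 74 billion kronor: just an asset swap on bank balance sheets → 0.
OMO purchase (from banks) 75 billion kronor: just an asset swap on bank balance sheets → 0.
Asset purchase (from non-banks) 65 billion kronor: bank balance sheets expand → +65B.
Net: 32 + 0 + 0 + 65 = +97 billion.

+97 billion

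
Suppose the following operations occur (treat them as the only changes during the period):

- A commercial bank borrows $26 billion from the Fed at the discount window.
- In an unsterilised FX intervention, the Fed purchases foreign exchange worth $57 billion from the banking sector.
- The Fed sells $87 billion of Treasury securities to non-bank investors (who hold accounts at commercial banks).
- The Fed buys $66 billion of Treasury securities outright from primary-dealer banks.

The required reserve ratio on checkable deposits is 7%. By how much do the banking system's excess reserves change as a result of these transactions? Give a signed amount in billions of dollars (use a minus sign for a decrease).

+$68.09 billion

Discount-window loan $26 billion: reserves +$26B, deposits 0.
FX purchase $57 billion: reserves +$57B, deposits 0.
Asset sale (to non-banks) $87 billion: reserves −$87B, deposits −$87B.
OMO purchase (from banks) $66 billion: reserves +$66B, deposits 0.
Totals: Δreserves = +$62B, Δdeposits = −$87B.
Δrequired reserves = 7% × −$87B = −$6.09B.
Δexcess reserves = Δreserves − Δrequired = +$62B − (−$6.09B) = +$68.09 billion.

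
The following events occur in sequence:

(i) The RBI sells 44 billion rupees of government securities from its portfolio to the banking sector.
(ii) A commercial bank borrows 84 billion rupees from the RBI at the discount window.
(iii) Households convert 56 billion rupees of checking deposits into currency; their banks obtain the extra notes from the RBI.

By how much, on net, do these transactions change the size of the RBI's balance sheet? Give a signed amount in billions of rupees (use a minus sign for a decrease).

+40 billion

OMO sale (to banks) 44 billion rupees: an RBI asset is shed → −44B.
Discount-window loan 84 billion rupees: an RBI asset is acquired → +84B.
Currency withdrawal 56 billion rupees: only the composition of liabilities changes → 0.
Net: −44 + 84 + 0 = +40 billion.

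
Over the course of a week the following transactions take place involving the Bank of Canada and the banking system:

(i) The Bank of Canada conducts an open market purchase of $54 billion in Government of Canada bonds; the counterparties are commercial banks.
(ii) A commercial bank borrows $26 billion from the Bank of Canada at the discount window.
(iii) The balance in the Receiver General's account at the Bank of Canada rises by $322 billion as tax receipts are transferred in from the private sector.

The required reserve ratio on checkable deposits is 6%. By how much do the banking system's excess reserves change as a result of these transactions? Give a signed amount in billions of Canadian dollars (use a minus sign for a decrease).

-$222.68 billion

OMO purchase (from banks) $54 billion: reserves +$54B, deposits 0.
Discount-window loan $26 billion: reserves +$26B, deposits 0.
Government account inflow $322 billion: reserves −$322B, deposits −$322B.
Totals: Δreserves = −$242B, Δdeposits = −$322B.
Δrequired reserves = 6% × −$322B = −$19.32B.
Δexcess reserves = Δreserves − Δrequired = −$242B − (−$19.32B) = -$222.68 billion.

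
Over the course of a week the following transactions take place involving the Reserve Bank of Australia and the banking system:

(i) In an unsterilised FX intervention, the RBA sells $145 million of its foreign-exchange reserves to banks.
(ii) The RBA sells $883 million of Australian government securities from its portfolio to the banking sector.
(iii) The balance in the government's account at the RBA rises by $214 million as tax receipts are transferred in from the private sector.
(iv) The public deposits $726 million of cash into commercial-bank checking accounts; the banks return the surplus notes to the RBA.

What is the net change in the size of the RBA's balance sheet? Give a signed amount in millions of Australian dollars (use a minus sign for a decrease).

-$1028 million

RBA balance sheet:
  Assets:      Securities −$883M, Foreign assets −$145M
  Liabilities: Bank reserves −$516M, Currency in circulation −$726M, Government deposits +$214M
Change in total RBA assets = -$1028 million.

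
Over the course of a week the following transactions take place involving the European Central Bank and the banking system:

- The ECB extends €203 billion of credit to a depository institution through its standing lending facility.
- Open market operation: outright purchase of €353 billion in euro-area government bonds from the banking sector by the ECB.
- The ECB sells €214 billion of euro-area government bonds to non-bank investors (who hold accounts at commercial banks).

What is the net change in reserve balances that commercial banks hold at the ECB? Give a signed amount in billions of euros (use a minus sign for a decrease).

+€342 billion

Discount-window loan €203 billion: the loan is credited to the bank's reserve account → +€203B.
OMO purchase (from banks) €353 billion: the ECB pays by crediting reserve accounts → +€353B.
Asset sale (to non-banks) €214 billion: the non-bank buyers' banks settle from reserves → −€214B.
Net: 203 + 353 − 214 = +€342 billion.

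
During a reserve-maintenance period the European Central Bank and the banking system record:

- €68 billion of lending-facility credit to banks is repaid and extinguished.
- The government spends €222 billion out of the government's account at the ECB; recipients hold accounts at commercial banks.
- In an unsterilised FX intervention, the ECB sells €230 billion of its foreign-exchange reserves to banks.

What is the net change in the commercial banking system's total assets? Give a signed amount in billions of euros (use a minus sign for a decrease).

Discount-window repayment €68 billion: bank balance sheets shrink → −€68B.
Government spending €222 billion: bank balance sheets expand → +€222B.
FX sale €230 billion: just an asset swap on bank balance sheets → 0.
Net: −68 + 222 + 0 = +€154 billion.

+€154 billion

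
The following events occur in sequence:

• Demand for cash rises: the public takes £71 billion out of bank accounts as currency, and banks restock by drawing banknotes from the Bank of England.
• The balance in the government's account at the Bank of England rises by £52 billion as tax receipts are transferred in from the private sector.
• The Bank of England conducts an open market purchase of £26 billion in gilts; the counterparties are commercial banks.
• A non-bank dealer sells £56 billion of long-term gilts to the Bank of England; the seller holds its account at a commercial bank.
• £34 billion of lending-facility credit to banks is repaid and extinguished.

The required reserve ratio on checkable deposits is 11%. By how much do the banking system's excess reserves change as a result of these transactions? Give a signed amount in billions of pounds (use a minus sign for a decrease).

-£67.63 billion

Currency withdrawal £71 billion: reserves −£71B, deposits −£71B.
Government account inflow £52 billion: reserves −£52B, deposits −£52B.
OMO purchase (from banks) £26 billion: reserves +£26B, deposits 0.
Asset purchase (from non-banks) £56 billion: reserves +£56B, deposits +£56B.
Discount-window repayment £34 billion: reserves −£34B, deposits 0.
Totals: Δreserves = −£75B, Δdeposits = −£67B.
Δrequired reserves = 11% × −£67B = −£7.37B.
Δexcess reserves = Δreserves − Δrequired = −£75B − (−£7.37B) = -£67.63 billion.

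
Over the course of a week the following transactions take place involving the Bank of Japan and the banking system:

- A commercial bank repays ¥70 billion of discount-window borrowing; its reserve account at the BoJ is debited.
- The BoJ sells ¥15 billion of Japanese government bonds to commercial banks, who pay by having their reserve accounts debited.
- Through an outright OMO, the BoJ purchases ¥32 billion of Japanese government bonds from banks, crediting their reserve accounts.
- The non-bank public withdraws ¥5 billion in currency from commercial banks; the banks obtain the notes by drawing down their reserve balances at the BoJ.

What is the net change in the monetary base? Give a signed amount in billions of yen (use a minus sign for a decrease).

-¥53 billion

Discount-window repayment ¥70 billion: BoJ balance sheet contracts → −¥70B.
OMO sale (to banks) ¥15 billion: BoJ balance sheet contracts → −¥15B.
OMO purchase (from banks) ¥32 billion: BoJ balance sheet expands → +¥32B.
Currency withdrawal ¥5 billion: just a shift between currency and reserves — both are base money → 0.
Net: −70 − 15 + 32 + 0 = -¥53 billion.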